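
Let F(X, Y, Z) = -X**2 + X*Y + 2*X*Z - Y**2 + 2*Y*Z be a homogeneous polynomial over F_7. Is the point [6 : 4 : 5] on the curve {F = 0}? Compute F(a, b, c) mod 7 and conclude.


F(6,4,5) ≡ 2 (mod 7); P is NOT on the curve.

Evaluate F(6, 4, 5) term-by-term (mod 7).
  -X**2 ↦ -1·36·1·1 = -36
  X*Y ↦ 1·6·4·1 = 24
  2*X*Z ↦ 2·6·1·5 = 60
  -Y**2 ↦ -1·1·16·1 = -16
  2*Y*Z ↦ 2·1·4·5 = 40
Sum: F(6, 4, 5) = (-36) + (24) + (60) + (-16) + (40) = 72.
Reducing mod 7: 72 ≡ 2 (mod 7).
Since F(a, b, c) ≡ 2 ≠ 0 (mod 7), P does NOT lie on the curve.


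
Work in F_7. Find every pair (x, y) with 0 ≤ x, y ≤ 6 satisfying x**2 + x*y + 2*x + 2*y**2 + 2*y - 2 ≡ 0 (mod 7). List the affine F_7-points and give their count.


Affine F_7-points: {(1, 3), (1, 6), (4, 2), (5, 1), (5, 6), (6, 1), (6, 2)}; count = 7.

For each of the 49 pairs (x, y) ∈ F_7², evaluate f(x, y) mod 7. Record the zeros.
  x = 0: [0↦5, 1↦2, 2↦3, 3↦1, 4↦3, 5↦2, 6↦5]  zeros at y ∈ ∅
  x = 1: [0↦1, 1↦6, 2↦1, 3↦0, 4↦3, 5↦3, 6↦0]  zeros at y ∈ {3, 6}
  x = 2: [0↦6, 1↦5, 2↦1, 3↦1, 4↦5, 5↦6, 6↦4]  zeros at y ∈ ∅
  x = 3: [0↦6, 1↦6, 2↦3, 3↦4, 4↦2, 5↦4, 6↦3]  zeros at y ∈ ∅
  x = 4: [0↦1, 1↦2, 2↦0, 3↦2, 4↦1, 5↦4, 6↦4]  zeros at y ∈ {2}
  x = 5: [0↦5, 1↦0, 2↦6, 3↦2, 4↦2, 5↦6, 6↦0]  zeros at y ∈ {1, 6}
  x = 6: [0↦4, 1↦0, 2↦0, 3↦4, 4↦5, 5↦3, 6↦5]  zeros at y ∈ {1, 2}
Collecting zeros: affine points = {(1, 3), (1, 6), (4, 2), (5, 1), (5, 6), (6, 1), (6, 2)}.
Total count |C(F_7)_aff| = 7.


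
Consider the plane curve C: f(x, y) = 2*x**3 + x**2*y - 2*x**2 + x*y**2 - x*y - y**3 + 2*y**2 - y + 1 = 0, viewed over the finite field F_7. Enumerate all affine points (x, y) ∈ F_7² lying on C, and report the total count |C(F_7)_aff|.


Affine F_7-points: {(0, 4), (2, 3), (3, 3), (5, 2), (5, 3), (6, 5)}; count = 6.

For each of the 49 pairs (x, y) ∈ F_7², evaluate f(x, y) mod 7. Record the zeros.
  x = 0: [0↦1, 1↦1, 2↦6, 3↦3, 4↦0, 5↦5, 6↦5]  zeros at y ∈ {4}
  x = 1: [0↦1, 1↦2, 2↦3, 3↦5, 4↦2, 5↦2, 6↦6]  zeros at y ∈ ∅
  x = 2: [0↦2, 1↦6, 2↦5, 3↦0, 4↦6, 5↦3, 6↦6]  zeros at y ∈ {3}
  x = 3: [0↦2, 1↦4, 2↦3, 3↦0, 4↦3, 5↦6, 6↦3]  zeros at y ∈ {3}
  x = 4: [0↦6, 1↦1, 2↦2, 3↦3, 4↦5, 5↦2, 6↦2]  zeros at y ∈ ∅
  x = 5: [0↦5, 1↦2, 2↦0, 3↦0, 4↦3, 5↦3, 6↦1]  zeros at y ∈ {2, 3}
  x = 6: [0↦4, 1↦5, 2↦2, 3↦3, 4↦2, 5↦0, 6↦5]  zeros at y ∈ {5}
Collecting zeros: affine points = {(0, 4), (2, 3), (3, 3), (5, 2), (5, 3), (6, 5)}.
Total count |C(F_7)_aff| = 6.


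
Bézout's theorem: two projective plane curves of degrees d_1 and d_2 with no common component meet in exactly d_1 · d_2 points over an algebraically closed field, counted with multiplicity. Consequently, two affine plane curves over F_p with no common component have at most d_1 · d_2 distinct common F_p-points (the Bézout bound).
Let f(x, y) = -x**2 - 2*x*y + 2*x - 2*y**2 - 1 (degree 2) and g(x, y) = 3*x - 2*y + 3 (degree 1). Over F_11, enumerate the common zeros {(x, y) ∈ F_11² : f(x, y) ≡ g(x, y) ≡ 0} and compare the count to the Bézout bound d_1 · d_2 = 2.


Common zeros: {(0, 7), (4, 2)}; count = 2; Bézout bound = 2.

deg(f) = 2, deg(g) = 1, so Bézout bound = 2.
Scan x ∈ F_11. For each x, list the y ∈ F_11 with f(x, y) ≡ 0 and those with g(x, y) ≡ 0 (mod 11); the common zeros in that column are the intersection.
  x = 0: f ≡ 0 at y ∈ {4, 7}; g ≡ 0 at y ∈ {7}; common: {7}.
  x = 1: f ≡ 0 at y ∈ {0, 10}; g ≡ 0 at y ∈ {3}; common: ∅.
  x = 2: f ≡ 0 at y ∈ ∅; g ≡ 0 at y ∈ {10}; common: ∅.
  x = 3: f ≡ 0 at y ∈ {9, 10}; g ≡ 0 at y ∈ {6}; common: ∅.
  x = 4: f ≡ 0 at y ∈ {2, 5}; g ≡ 0 at y ∈ {2}; common: {2}.
  x = 5: f ≡ 0 at y ∈ {2, 4}; g ≡ 0 at y ∈ {9}; common: ∅.
  x = 6: f ≡ 0 at y ∈ ∅; g ≡ 0 at y ∈ {5}; common: ∅.
  x = 7: f ≡ 0 at y ∈ ∅; g ≡ 0 at y ∈ {1}; common: ∅.
  x = 8: f ≡ 0 at y ∈ ∅; g ≡ 0 at y ∈ {8}; common: ∅.
  x = 9: f ≡ 0 at y ∈ ∅; g ≡ 0 at y ∈ {4}; common: ∅.
  x = 10: f ≡ 0 at y ∈ {5, 7}; g ≡ 0 at y ∈ {0}; common: ∅.
Collecting: common zeros = {(0, 7), (4, 2)}, so the count is 2.
Comparison with the Bézout bound: 2 ≤ 2 = deg(f)·deg(g), as expected for curves with no common component (the bound is attained).


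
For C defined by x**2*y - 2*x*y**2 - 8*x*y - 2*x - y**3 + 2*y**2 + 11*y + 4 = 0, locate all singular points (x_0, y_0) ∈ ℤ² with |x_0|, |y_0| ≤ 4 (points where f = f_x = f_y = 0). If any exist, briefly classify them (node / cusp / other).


Singular points: {(2, -1)}; classification: node.

Compute partial derivatives:
  f_x = 2*x*y - 2*y**2 - 8*y - 2.
  f_y = x**2 - 4*x*y - 8*x - 3*y**2 + 4*y + 11.
Scan x_0 ∈ {−4, ..., 4}. For each x_0, f_y(x_0, y) is a polynomial in y; find its integer roots y ∈ {−4, ..., 4}, then test f_x and f at those candidates.
  x = -4: f_y(-4, y) = -3*y**2 + 20*y + 59; no integer root y with |y| ≤ 4.
  x = -3: f_y(-3, y) = -3*y**2 + 16*y + 44; vanishes at y ∈ {-2}. (-3, -2): f_x = 18 ≠ 0.
  x = -2: f_y(-2, y) = -3*y**2 + 12*y + 31; no integer root y with |y| ≤ 4.
  x = -1: f_y(-1, y) = -3*y**2 + 8*y + 20; no integer root y with |y| ≤ 4.
  x = 0: f_y(0, y) = -3*y**2 + 4*y + 11; no integer root y with |y| ≤ 4.
  x = 1: f_y(1, y) = 4 - 3*y**2; no integer root y with |y| ≤ 4.
  x = 2: f_y(2, y) = -3*y**2 - 4*y - 1; vanishes at y ∈ {-1}. (2, -1): f_x = 0, f = 0 — SINGULAR.
  x = 3: f_y(3, y) = -3*y**2 - 8*y - 4; vanishes at y ∈ {-2}. (3, -2): f_x = -6 ≠ 0.
  x = 4: f_y(4, y) = -3*y**2 - 12*y - 5; no integer root y with |y| ≤ 4.
Only singular point on the grid: (2, -1).
Classify: substitute x = 2 + u, y = -1 + v and expand: f = u**2*v - u**2 - 2*u*v**2 - v**3 + v**2.
No constant or linear terms (consistent with a singular point). Quadratic part: -u**2 + v**2. Cubic part: u**2*v - 2*u*v**2 - v**3.
The quadratic part v**2 - u**2 = (v − u)(v + u) splits into two distinct linear factors, so there are two distinct tangent lines y − -1 = ±(x − 2) — this is a node (ordinary double point).
Classification: node.


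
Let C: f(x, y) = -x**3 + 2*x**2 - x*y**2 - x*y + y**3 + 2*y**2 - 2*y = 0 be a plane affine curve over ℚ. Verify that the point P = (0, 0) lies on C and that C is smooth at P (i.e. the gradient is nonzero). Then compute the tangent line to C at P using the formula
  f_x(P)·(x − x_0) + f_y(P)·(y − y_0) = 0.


Tangent line at P: -2*y = 0.

Step 1: f(0, 0) = 0, so P lies on C.
Step 2: partial derivatives
  f_x(x, y) = -3*x**2 + 4*x - y**2 - y, f_y(x, y) = -2*x*y - x + 3*y**2 + 4*y - 2.
  f_x(P) = 0, f_y(P) = -2 (gradient nonzero, so P is smooth).
Step 3: tangent line at P: 0·(x − 0) + -2·(y − 0) = 0.
Expanding: -2*y = 0.


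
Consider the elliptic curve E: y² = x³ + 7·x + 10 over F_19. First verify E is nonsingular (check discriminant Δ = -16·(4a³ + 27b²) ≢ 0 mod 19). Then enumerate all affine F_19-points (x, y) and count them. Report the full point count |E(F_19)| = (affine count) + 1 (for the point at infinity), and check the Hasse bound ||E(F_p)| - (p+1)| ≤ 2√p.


Affine points = {(3, 1), (3, 18), (4, 8), (4, 11), (9, 2), (9, 17), (10, 4), (10, 15), (12, 6), (12, 13), (16, 0), (17, 8), (17, 11)}; affine count = 13; |E(F_19)| = 14.

Discriminant check: Δ ∝ 4a³ + 27b² = 4·7³ + 27·10² = 4·343 + 27·100 ≡ 6 (mod 19). Nonzero ⇒ E is nonsingular.
For each x ∈ F_19, compute rhs = x³ + 7·x + 10 mod 19, then count y ∈ F_19 with y² ≡ rhs.
  x = 0: rhs = 10, matching y values: none (0 points).
  x = 1: rhs = 18, matching y values: none (0 points).
  x = 2: rhs = 13, matching y values: none (0 points).
  x = 3: rhs = 1, matching y values: 1, 18 (2 points).
  x = 4: rhs = 7, matching y values: 8, 11 (2 points).
  x = 5: rhs = 18, matching y values: none (0 points).
  x = 6: rhs = 2, matching y values: none (0 points).
  x = 7: rhs = 3, matching y values: none (0 points).
  x = 8: rhs = 8, matching y values: none (0 points).
  x = 9: rhs = 4, matching y values: 2, 17 (2 points).
  x = 10: rhs = 16, matching y values: 4, 15 (2 points).
  x = 11: rhs = 12, matching y values: none (0 points).
  x = 12: rhs = 17, matching y values: 6, 13 (2 points).
  x = 13: rhs = 18, matching y values: none (0 points).
  x = 14: rhs = 2, matching y values: none (0 points).
  x = 15: rhs = 13, matching y values: none (0 points).
  x = 16: rhs = 0, matching y values: 0 (1 points).
  x = 17: rhs = 7, matching y values: 8, 11 (2 points).
  x = 18: rhs = 2, matching y values: none (0 points).
Total affine count: 13.
Full point count |E(F_19)| = 13 + 1 = 14.
Hasse bound: |14 − (19+1)| = |-6| = 6 ≤ 2√19 ≈ 8.7178 ✓.


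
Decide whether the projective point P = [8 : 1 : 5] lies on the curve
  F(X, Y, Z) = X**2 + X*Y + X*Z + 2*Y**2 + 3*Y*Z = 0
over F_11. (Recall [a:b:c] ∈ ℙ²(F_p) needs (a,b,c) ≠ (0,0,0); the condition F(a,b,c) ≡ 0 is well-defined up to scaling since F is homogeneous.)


F(8,1,5) ≡ 8 (mod 11); P is NOT on the curve.

Evaluate F(8, 1, 5) term-by-term (mod 11).
  X**2 ↦ 1·64·1·1 = 64
  X*Y ↦ 1·8·1·1 = 8
  X*Z ↦ 1·8·1·5 = 40
  2*Y**2 ↦ 2·1·1·1 = 2
  3*Y*Z ↦ 3·1·1·5 = 15
Sum: F(8, 1, 5) = (64) + (8) + (40) + (2) + (15) = 129.
Reducing mod 11: 129 ≡ 8 (mod 11).
Since F(a, b, c) ≡ 8 ≠ 0 (mod 11), P does NOT lie on the curve.


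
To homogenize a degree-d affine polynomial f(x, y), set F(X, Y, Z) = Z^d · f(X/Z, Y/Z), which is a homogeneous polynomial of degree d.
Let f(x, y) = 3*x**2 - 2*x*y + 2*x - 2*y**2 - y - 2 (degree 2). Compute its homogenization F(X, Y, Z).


F(X, Y, Z) = 3*X**2 - 2*X*Y + 2*X*Z - 2*Y**2 - Y*Z - 2*Z**2

deg(f) = 2.
Substitute x = X/Z, y = Y/Z into f, then multiply by Z^2.
  monomial 3·x^2·y^0 ↦ 3·X^2·Y^0·Z^0.
  monomial -2·x^1·y^1 ↦ -2·X^1·Y^1·Z^0.
  monomial 2·x^1·y^0 ↦ 2·X^1·Y^0·Z^1.
  monomial -2·x^0·y^2 ↦ -2·X^0·Y^2·Z^0.
  monomial -1·x^0·y^1 ↦ -1·X^0·Y^1·Z^1.
  monomial -2·x^0·y^0 ↦ -2·X^0·Y^0·Z^2.
Collecting: F(X, Y, Z) = 3*X**2 - 2*X*Y + 2*X*Z - 2*Y**2 - Y*Z - 2*Z**2.


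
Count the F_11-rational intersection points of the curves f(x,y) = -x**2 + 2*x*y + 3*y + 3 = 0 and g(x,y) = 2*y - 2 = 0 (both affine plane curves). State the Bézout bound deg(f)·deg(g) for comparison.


Common zeros: ∅; count = 0; Bézout bound = 2.

deg(f) = 2, deg(g) = 1, so Bézout bound = 2.
Scan x ∈ F_11. For each x, list the y ∈ F_11 with f(x, y) ≡ 0 and those with g(x, y) ≡ 0 (mod 11); the common zeros in that column are the intersection.
  x = 0: f ≡ 0 at y ∈ {10}; g ≡ 0 at y ∈ {1}; common: ∅.
  x = 1: f ≡ 0 at y ∈ {4}; g ≡ 0 at y ∈ {1}; common: ∅.
  x = 2: f ≡ 0 at y ∈ {8}; g ≡ 0 at y ∈ {1}; common: ∅.
  x = 3: f ≡ 0 at y ∈ {8}; g ≡ 0 at y ∈ {1}; common: ∅.
  x = 4: f ≡ 0 at y ∈ ∅; g ≡ 0 at y ∈ {1}; common: ∅.
  x = 5: f ≡ 0 at y ∈ {0}; g ≡ 0 at y ∈ {1}; common: ∅.
  x = 6: f ≡ 0 at y ∈ {0}; g ≡ 0 at y ∈ {1}; common: ∅.
  x = 7: f ≡ 0 at y ∈ {4}; g ≡ 0 at y ∈ {1}; common: ∅.
  x = 8: f ≡ 0 at y ∈ {9}; g ≡ 0 at y ∈ {1}; common: ∅.
  x = 9: f ≡ 0 at y ∈ {10}; g ≡ 0 at y ∈ {1}; common: ∅.
  x = 10: f ≡ 0 at y ∈ {9}; g ≡ 0 at y ∈ {1}; common: ∅.
Collecting: common zeros = ∅, so the count is 0.
Comparison with the Bézout bound: 0 ≤ 2 = deg(f)·deg(g), as expected for curves with no common component (the affine F_11-count falls short of the bound because intersections may lie at infinity, over extension fields, or carry multiplicity).


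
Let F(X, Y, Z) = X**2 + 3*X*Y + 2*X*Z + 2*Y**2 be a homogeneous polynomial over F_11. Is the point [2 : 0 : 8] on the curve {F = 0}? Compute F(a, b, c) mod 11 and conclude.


F(2,0,8) ≡ 3 (mod 11); P is NOT on the curve.

Evaluate F(2, 0, 8) term-by-term (mod 11).
  X**2 ↦ 1·4·1·1 = 4
  3*X*Y ↦ 3·2·0·1 = 0
  2*X*Z ↦ 2·2·1·8 = 32
  2*Y**2 ↦ 2·1·0·1 = 0
Sum: F(2, 0, 8) = (4) + (0) + (32) + (0) = 36.
Reducing mod 11: 36 ≡ 3 (mod 11).
Since F(a, b, c) ≡ 3 ≠ 0 (mod 11), P does NOT lie on the curve.


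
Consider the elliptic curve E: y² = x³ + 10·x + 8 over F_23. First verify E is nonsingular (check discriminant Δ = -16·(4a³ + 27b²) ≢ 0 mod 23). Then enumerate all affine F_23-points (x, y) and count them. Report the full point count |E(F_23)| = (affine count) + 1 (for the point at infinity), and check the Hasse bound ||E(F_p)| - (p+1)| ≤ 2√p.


Affine points = {(0, 10), (0, 13), (2, 6), (2, 17), (6, 10), (6, 13), (8, 5), (8, 18), (10, 2), (10, 21), (11, 0), (12, 4), (12, 19), (13, 9), (13, 14), (16, 3), (16, 20), (17, 10), (17, 13), (21, 7), (21, 16)}; affine count = 21; |E(F_23)| = 22.

Discriminant check: Δ ∝ 4a³ + 27b² = 4·10³ + 27·8² = 4·1000 + 27·64 ≡ 1 (mod 23). Nonzero ⇒ E is nonsingular.
For each x ∈ F_23, compute rhs = x³ + 10·x + 8 mod 23, then count y ∈ F_23 with y² ≡ rhs.
  x = 0: rhs = 8, matching y values: 10, 13 (2 points).
  x = 1: rhs = 19, matching y values: none (0 points).
  x = 2: rhs = 13, matching y values: 6, 17 (2 points).
  x = 3: rhs = 19, matching y values: none (0 points).
  x = 4: rhs = 20, matching y values: none (0 points).
  x = 5: rhs = 22, matching y values: none (0 points).
  x = 6: rhs = 8, matching y values: 10, 13 (2 points).
  x = 7: rhs = 7, matching y values: none (0 points).
  x = 8: rhs = 2, matching y values: 5, 18 (2 points).
  x = 9: rhs = 22, matching y values: none (0 points).
  x = 10: rhs = 4, matching y values: 2, 21 (2 points).
  x = 11: rhs = 0, matching y values: 0 (1 points).
  x = 12: rhs = 16, matching y values: 4, 19 (2 points).
  x = 13: rhs = 12, matching y values: 9, 14 (2 points).
  x = 14: rhs = 17, matching y values: none (0 points).
  x = 15: rhs = 14, matching y values: none (0 points).
  x = 16: rhs = 9, matching y values: 3, 20 (2 points).
  x = 17: rhs = 8, matching y values: 10, 13 (2 points).
  x = 18: rhs = 17, matching y values: none (0 points).
  x = 19: rhs = 19, matching y values: none (0 points).
  x = 20: rhs = 20, matching y values: none (0 points).
  x = 21: rhs = 3, matching y values: 7, 16 (2 points).
  x = 22: rhs = 20, matching y values: none (0 points).
Total affine count: 21.
Full point count |E(F_23)| = 21 + 1 = 22.
Hasse bound: |22 − (23+1)| = |-2| = 2 ≤ 2√23 ≈ 9.5917 ✓.


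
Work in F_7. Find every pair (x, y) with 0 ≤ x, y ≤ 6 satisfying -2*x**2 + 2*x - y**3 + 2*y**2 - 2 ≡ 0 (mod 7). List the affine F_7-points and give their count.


Affine F_7-points: {(0, 5), (1, 5), (3, 0), (3, 2), (4, 3), (5, 0), (5, 2)}; count = 7.

For each of the 49 pairs (x, y) ∈ F_7², evaluate f(x, y) mod 7. Record the zeros.
  x = 0: [0↦5, 1↦6, 2↦5, 3↦3, 4↦1, 5↦0, 6↦1]  zeros at y ∈ {5}
  x = 1: [0↦5, 1↦6, 2↦5, 3↦3, 4↦1, 5↦0, 6↦1]  zeros at y ∈ {5}
  x = 2: [0↦1, 1↦2, 2↦1, 3↦6, 4↦4, 5↦3, 6↦4]  zeros at y ∈ ∅
  x = 3: [0↦0, 1↦1, 2↦0, 3↦5, 4↦3, 5↦2, 6↦3]  zeros at y ∈ {0, 2}
  x = 4: [0↦2, 1↦3, 2↦2, 3↦0, 4↦5, 5↦4, 6↦5]  zeros at y ∈ {3}
  x = 5: [0↦0, 1↦1, 2↦0, 3↦5, 4↦3, 5↦2, 6↦3]  zeros at y ∈ {0, 2}
  x = 6: [0↦1, 1↦2, 2↦1, 3↦6, 4↦4, 5↦3, 6↦4]  zeros at y ∈ ∅
Collecting zeros: affine points = {(0, 5), (1, 5), (3, 0), (3, 2), (4, 3), (5, 0), (5, 2)}.
Total count |C(F_7)_aff| = 7.


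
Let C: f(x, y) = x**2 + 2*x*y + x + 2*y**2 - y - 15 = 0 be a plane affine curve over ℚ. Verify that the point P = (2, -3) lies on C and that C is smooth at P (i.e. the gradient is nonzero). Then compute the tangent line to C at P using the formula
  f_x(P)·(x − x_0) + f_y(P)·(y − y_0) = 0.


Tangent line at P: -x - 9*y - 25 = 0.

Step 1: f(2, -3) = 0, so P lies on C.
Step 2: partial derivatives
  f_x(x, y) = 2*x + 2*y + 1, f_y(x, y) = 2*x + 4*y - 1.
  f_x(P) = -1, f_y(P) = -9 (gradient nonzero, so P is smooth).
Step 3: tangent line at P: -1·(x − 2) + -9·(y − -3) = 0.
Expanding: -x - 9*y - 25 = 0.


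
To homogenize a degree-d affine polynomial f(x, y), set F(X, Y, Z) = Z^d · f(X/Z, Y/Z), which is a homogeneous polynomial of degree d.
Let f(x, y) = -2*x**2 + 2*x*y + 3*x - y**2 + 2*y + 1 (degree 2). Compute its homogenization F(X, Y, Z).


F(X, Y, Z) = -2*X**2 + 2*X*Y + 3*X*Z - Y**2 + 2*Y*Z + Z**2

deg(f) = 2.
Substitute x = X/Z, y = Y/Z into f, then multiply by Z^2.
  monomial -2·x^2·y^0 ↦ -2·X^2·Y^0·Z^0.
  monomial 2·x^1·y^1 ↦ 2·X^1·Y^1·Z^0.
  monomial 3·x^1·y^0 ↦ 3·X^1·Y^0·Z^1.
  monomial -1·x^0·y^2 ↦ -1·X^0·Y^2·Z^0.
  monomial 2·x^0·y^1 ↦ 2·X^0·Y^1·Z^1.
  monomial 1·x^0·y^0 ↦ 1·X^0·Y^0·Z^2.
Collecting: F(X, Y, Z) = -2*X**2 + 2*X*Y + 3*X*Z - Y**2 + 2*Y*Z + Z**2.


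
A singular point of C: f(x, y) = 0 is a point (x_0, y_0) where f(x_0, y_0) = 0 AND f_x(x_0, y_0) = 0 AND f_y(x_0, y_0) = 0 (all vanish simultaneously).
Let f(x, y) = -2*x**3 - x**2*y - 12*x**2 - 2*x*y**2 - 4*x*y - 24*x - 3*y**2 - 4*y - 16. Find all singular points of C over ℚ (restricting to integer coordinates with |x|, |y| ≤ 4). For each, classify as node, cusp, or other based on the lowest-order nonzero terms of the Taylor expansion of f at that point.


Singular points: {(-2, 0)}; classification: cusp.

Compute partial derivatives:
  f_x = -6*x**2 - 2*x*y - 24*x - 2*y**2 - 4*y - 24.
  f_y = -x**2 - 4*x*y - 4*x - 6*y - 4.
Scan x_0 ∈ {−4, ..., 4}. For each x_0, f_y(x_0, y) is a polynomial in y; find its integer roots y ∈ {−4, ..., 4}, then test f_x and f at those candidates.
  x = -4: f_y(-4, y) = 10*y - 4; no integer root y with |y| ≤ 4.
  x = -3: f_y(-3, y) = 6*y - 1; no integer root y with |y| ≤ 4.
  x = -2: f_y(-2, y) = 2*y; vanishes at y ∈ {0}. (-2, 0): f_x = 0, f = 0 — SINGULAR.
  x = -1: f_y(-1, y) = -2*y - 1; no integer root y with |y| ≤ 4.
  x = 0: f_y(0, y) = -6*y - 4; no integer root y with |y| ≤ 4.
  x = 1: f_y(1, y) = -10*y - 9; no integer root y with |y| ≤ 4.
  x = 2: f_y(2, y) = -14*y - 16; no integer root y with |y| ≤ 4.
  x = 3: f_y(3, y) = -18*y - 25; no integer root y with |y| ≤ 4.
  x = 4: f_y(4, y) = -22*y - 36; no integer root y with |y| ≤ 4.
Only singular point on the grid: (-2, 0).
Classify: substitute x = -2 + u, y = 0 + v and expand: f = -2*u**3 - u**2*v - 2*u*v**2 + v**2.
No constant or linear terms (consistent with a singular point). Quadratic part: v**2. Cubic part: -2*u**3 - u**2*v - 2*u*v**2.
The quadratic part v**2 is a perfect square, so there is a single (double) tangent line v = 0, i.e. y = 0. Restricting the cubic part to that line (v = 0) leaves -2*u**3 ≠ 0, so f is not divisible by v and the branch is v² ≈ 2*u**3 to lowest order — this is a cusp.
Classification: cusp.


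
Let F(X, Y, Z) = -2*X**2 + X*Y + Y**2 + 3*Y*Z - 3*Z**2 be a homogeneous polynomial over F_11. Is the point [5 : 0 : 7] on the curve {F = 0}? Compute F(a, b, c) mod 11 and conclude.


F(5,0,7) ≡ 1 (mod 11); P is NOT on the curve.

Evaluate F(5, 0, 7) term-by-term (mod 11).
  -2*X**2 ↦ -2·25·1·1 = -50
  X*Y ↦ 1·5·0·1 = 0
  Y**2 ↦ 1·1·0·1 = 0
  3*Y*Z ↦ 3·1·0·7 = 0
  -3*Z**2 ↦ -3·1·1·49 = -147
Sum: F(5, 0, 7) = (-50) + (0) + (0) + (0) + (-147) = -197.
Reducing mod 11: -197 ≡ 1 (mod 11).
Since F(a, b, c) ≡ 1 ≠ 0 (mod 11), P does NOT lie on the curve.


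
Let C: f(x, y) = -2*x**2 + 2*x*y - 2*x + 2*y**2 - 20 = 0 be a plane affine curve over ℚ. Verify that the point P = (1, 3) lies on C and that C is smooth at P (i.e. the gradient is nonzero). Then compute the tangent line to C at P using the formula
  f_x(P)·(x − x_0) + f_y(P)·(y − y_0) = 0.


Tangent line at P: 14*y - 42 = 0.

Step 1: f(1, 3) = 0, so P lies on C.
Step 2: partial derivatives
  f_x(x, y) = -4*x + 2*y - 2, f_y(x, y) = 2*x + 4*y.
  f_x(P) = 0, f_y(P) = 14 (gradient nonzero, so P is smooth).
Step 3: tangent line at P: 0·(x − 1) + 14·(y − 3) = 0.
Expanding: 14*y - 42 = 0.


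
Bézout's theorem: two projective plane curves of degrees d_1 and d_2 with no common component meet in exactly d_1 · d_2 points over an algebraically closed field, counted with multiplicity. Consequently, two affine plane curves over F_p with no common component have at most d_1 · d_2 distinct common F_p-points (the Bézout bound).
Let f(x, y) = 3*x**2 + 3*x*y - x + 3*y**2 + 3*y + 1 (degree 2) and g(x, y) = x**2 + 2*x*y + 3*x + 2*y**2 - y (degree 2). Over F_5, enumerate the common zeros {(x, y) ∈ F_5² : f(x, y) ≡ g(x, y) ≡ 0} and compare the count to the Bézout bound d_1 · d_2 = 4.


Common zeros: {(1, 4), (3, 1)}; count = 2; Bézout bound = 4.

deg(f) = 2, deg(g) = 2, so Bézout bound = 4.
Scan x ∈ F_5. For each x, list the y ∈ F_5 with f(x, y) ≡ 0 and those with g(x, y) ≡ 0 (mod 5); the common zeros in that column are the intersection.
  x = 0: f ≡ 0 at y ∈ ∅; g ≡ 0 at y ∈ {0, 3}; common: ∅.
  x = 1: f ≡ 0 at y ∈ {4}; g ≡ 0 at y ∈ {3, 4}; common: {4}.
  x = 2: f ≡ 0 at y ∈ {3, 4}; g ≡ 0 at y ∈ {0, 1}; common: ∅.
  x = 3: f ≡ 0 at y ∈ {0, 1}; g ≡ 0 at y ∈ {1, 4}; common: {1}.
  x = 4: f ≡ 0 at y ∈ {0}; g ≡ 0 at y ∈ {2}; common: ∅.
Collecting: common zeros = {(1, 4), (3, 1)}, so the count is 2.
Comparison with the Bézout bound: 2 ≤ 4 = deg(f)·deg(g), as expected for curves with no common component (the affine F_5-count falls short of the bound because intersections may lie at infinity, over extension fields, or carry multiplicity).


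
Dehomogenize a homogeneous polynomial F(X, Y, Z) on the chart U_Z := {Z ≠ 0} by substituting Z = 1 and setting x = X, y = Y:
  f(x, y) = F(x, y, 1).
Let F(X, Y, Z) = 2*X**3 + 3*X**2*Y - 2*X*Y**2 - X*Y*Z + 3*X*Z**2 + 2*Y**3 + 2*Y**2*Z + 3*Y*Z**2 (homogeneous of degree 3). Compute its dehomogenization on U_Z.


f(x, y) = 2*x**3 + 3*x**2*y - 2*x*y**2 - x*y + 3*x + 2*y**3 + 2*y**2 + 3*y

On U_Z we set Z = 1. Each monomial c·X^i·Y^j·Z^k in F becomes c·x^i·y^j·1^k = c·x^i·y^j.
Substituting Z = 1: F(X, Y, 1) = 2*x**3 + 3*x**2*y - 2*x*y**2 - x*y + 3*x + 2*y**3 + 2*y**2 + 3*y.
Note: deg(f) ≤ deg(F) = 3; strict inequality happens when F is divisible by Z (lost terms).


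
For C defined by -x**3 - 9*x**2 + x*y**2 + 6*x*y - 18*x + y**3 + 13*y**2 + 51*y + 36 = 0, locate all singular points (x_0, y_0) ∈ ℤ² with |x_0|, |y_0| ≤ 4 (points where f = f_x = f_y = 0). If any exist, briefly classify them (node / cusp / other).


Singular points: {(-3, -3)}; classification: cusp.

Compute partial derivatives:
  f_x = -3*x**2 - 18*x + y**2 + 6*y - 18.
  f_y = 2*x*y + 6*x + 3*y**2 + 26*y + 51.
Scan x_0 ∈ {−4, ..., 4}. For each x_0, f_y(x_0, y) is a polynomial in y; find its integer roots y ∈ {−4, ..., 4}, then test f_x and f at those candidates.
  x = -4: f_y(-4, y) = 3*y**2 + 18*y + 27; vanishes at y ∈ {-3}. (-4, -3): f_x = -3 ≠ 0.
  x = -3: f_y(-3, y) = 3*y**2 + 20*y + 33; vanishes at y ∈ {-3}. (-3, -3): f_x = 0, f = 0 — SINGULAR.
  x = -2: f_y(-2, y) = 3*y**2 + 22*y + 39; vanishes at y ∈ {-3}. (-2, -3): f_x = -3 ≠ 0.
  x = -1: f_y(-1, y) = 3*y**2 + 24*y + 45; vanishes at y ∈ {-3}. (-1, -3): f_x = -12 ≠ 0.
  x = 0: f_y(0, y) = 3*y**2 + 26*y + 51; vanishes at y ∈ {-3}. (0, -3): f_x = -27 ≠ 0.
  x = 1: f_y(1, y) = 3*y**2 + 28*y + 57; vanishes at y ∈ {-3}. (1, -3): f_x = -48 ≠ 0.
  x = 2: f_y(2, y) = 3*y**2 + 30*y + 63; vanishes at y ∈ {-3}. (2, -3): f_x = -75 ≠ 0.
  x = 3: f_y(3, y) = 3*y**2 + 32*y + 69; vanishes at y ∈ {-3}. (3, -3): f_x = -108 ≠ 0.
  x = 4: f_y(4, y) = 3*y**2 + 34*y + 75; vanishes at y ∈ {-3}. (4, -3): f_x = -147 ≠ 0.
Only singular point on the grid: (-3, -3).
Classify: substitute x = -3 + u, y = -3 + v and expand: f = -u**3 + u*v**2 + v**3 + v**2.
No constant or linear terms (consistent with a singular point). Quadratic part: v**2. Cubic part: -u**3 + u*v**2 + v**3.
The quadratic part v**2 is a perfect square, so there is a single (double) tangent line v = 0, i.e. y = -3. Restricting the cubic part to that line (v = 0) leaves -u**3 ≠ 0, so f is not divisible by v and the branch is v² ≈ u**3 to lowest order — this is a cusp.
Classification: cusp.


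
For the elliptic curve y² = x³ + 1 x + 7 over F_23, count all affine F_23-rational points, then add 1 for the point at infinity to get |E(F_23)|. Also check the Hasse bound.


Affine points = {(1, 3), (1, 20), (4, 11), (4, 12), (7, 9), (7, 14), (9, 3), (9, 20), (13, 3), (13, 20), (15, 4), (15, 19), (16, 5), (16, 18), (19, 10), (19, 13), (20, 0)}; affine count = 17; |E(F_23)| = 18.

Discriminant check: Δ ∝ 4a³ + 27b² = 4·1³ + 27·7² = 4·1 + 27·49 ≡ 16 (mod 23). Nonzero ⇒ E is nonsingular.
For each x ∈ F_23, compute rhs = x³ + 1·x + 7 mod 23, then count y ∈ F_23 with y² ≡ rhs.
  x = 0: rhs = 7, matching y values: none (0 points).
  x = 1: rhs = 9, matching y values: 3, 20 (2 points).
  x = 2: rhs = 17, matching y values: none (0 points).
  x = 3: rhs = 14, matching y values: none (0 points).
  x = 4: rhs = 6, matching y values: 11, 12 (2 points).
  x = 5: rhs = 22, matching y values: none (0 points).
  x = 6: rhs = 22, matching y values: none (0 points).
  x = 7: rhs = 12, matching y values: 9, 14 (2 points).
  x = 8: rhs = 21, matching y values: none (0 points).
  x = 9: rhs = 9, matching y values: 3, 20 (2 points).
  x = 10: rhs = 5, matching y values: none (0 points).
  x = 11: rhs = 15, matching y values: none (0 points).
  x = 12: rhs = 22, matching y values: none (0 points).
  x = 13: rhs = 9, matching y values: 3, 20 (2 points).
  x = 14: rhs = 5, matching y values: none (0 points).
  x = 15: rhs = 16, matching y values: 4, 19 (2 points).
  x = 16: rhs = 2, matching y values: 5, 18 (2 points).
  x = 17: rhs = 15, matching y values: none (0 points).
  x = 18: rhs = 15, matching y values: none (0 points).
  x = 19: rhs = 8, matching y values: 10, 13 (2 points).
  x = 20: rhs = 0, matching y values: 0 (1 points).
  x = 21: rhs = 20, matching y values: none (0 points).
  x = 22: rhs = 5, matching y values: none (0 points).
Total affine count: 17.
Full point count |E(F_23)| = 17 + 1 = 18.
Hasse bound: |18 − (23+1)| = |-6| = 6 ≤ 2√23 ≈ 9.5917 ✓.


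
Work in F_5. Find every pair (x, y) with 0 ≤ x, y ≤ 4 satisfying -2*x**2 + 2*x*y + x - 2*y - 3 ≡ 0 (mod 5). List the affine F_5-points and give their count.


Affine F_5-points: {(0, 1), (2, 2), (3, 2), (4, 1)}; count = 4.

For each of the 25 pairs (x, y) ∈ F_5², evaluate f(x, y) mod 5. Record the zeros.
  x = 0: [0↦2, 1↦0, 2↦3, 3↦1, 4↦4]  zeros at y ∈ {1}
  x = 1: [0↦1, 1↦1, 2↦1, 3↦1, 4↦1]  zeros at y ∈ ∅
  x = 2: [0↦1, 1↦3, 2↦0, 3↦2, 4↦4]  zeros at y ∈ {2}
  x = 3: [0↦2, 1↦1, 2↦0, 3↦4, 4↦3]  zeros at y ∈ {2}
  x = 4: [0↦4, 1↦0, 2↦1, 3↦2, 4↦3]  zeros at y ∈ {1}
Collecting zeros: affine points = {(0, 1), (2, 2), (3, 2), (4, 1)}.
Total count |C(F_5)_aff| = 4.


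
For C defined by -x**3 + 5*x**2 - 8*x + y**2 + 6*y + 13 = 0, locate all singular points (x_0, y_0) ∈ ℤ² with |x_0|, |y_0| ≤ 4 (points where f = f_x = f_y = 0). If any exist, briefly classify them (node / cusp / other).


Singular points: {(2, -3)}; classification: node.

Compute partial derivatives:
  f_x = -3*x**2 + 10*x - 8.
  f_y = 2*y + 6.
Scan x_0 ∈ {−4, ..., 4}. For each x_0, f_y(x_0, y) is a polynomial in y; find its integer roots y ∈ {−4, ..., 4}, then test f_x and f at those candidates.
  x = -4: f_y(-4, y) = 2*y + 6; vanishes at y ∈ {-3}. (-4, -3): f_x = -96 ≠ 0.
  x = -3: f_y(-3, y) = 2*y + 6; vanishes at y ∈ {-3}. (-3, -3): f_x = -65 ≠ 0.
  x = -2: f_y(-2, y) = 2*y + 6; vanishes at y ∈ {-3}. (-2, -3): f_x = -40 ≠ 0.
  x = -1: f_y(-1, y) = 2*y + 6; vanishes at y ∈ {-3}. (-1, -3): f_x = -21 ≠ 0.
  x = 0: f_y(0, y) = 2*y + 6; vanishes at y ∈ {-3}. (0, -3): f_x = -8 ≠ 0.
  x = 1: f_y(1, y) = 2*y + 6; vanishes at y ∈ {-3}. (1, -3): f_x = -1 ≠ 0.
  x = 2: f_y(2, y) = 2*y + 6; vanishes at y ∈ {-3}. (2, -3): f_x = 0, f = 0 — SINGULAR.
  x = 3: f_y(3, y) = 2*y + 6; vanishes at y ∈ {-3}. (3, -3): f_x = -5 ≠ 0.
  x = 4: f_y(4, y) = 2*y + 6; vanishes at y ∈ {-3}. (4, -3): f_x = -16 ≠ 0.
Only singular point on the grid: (2, -3).
Classify: substitute x = 2 + u, y = -3 + v and expand: f = -u**3 - u**2 + v**2.
No constant or linear terms (consistent with a singular point). Quadratic part: -u**2 + v**2. Cubic part: -u**3.
The quadratic part v**2 - u**2 = (v − u)(v + u) splits into two distinct linear factors, so there are two distinct tangent lines y − -3 = ±(x − 2) — this is a node (ordinary double point).
Classification: node.


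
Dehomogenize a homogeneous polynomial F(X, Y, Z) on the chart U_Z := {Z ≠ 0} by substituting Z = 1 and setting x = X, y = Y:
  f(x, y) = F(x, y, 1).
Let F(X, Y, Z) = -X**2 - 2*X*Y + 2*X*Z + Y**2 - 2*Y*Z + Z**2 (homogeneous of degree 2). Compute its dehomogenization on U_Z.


f(x, y) = -x**2 - 2*x*y + 2*x + y**2 - 2*y + 1

On U_Z we set Z = 1. Each monomial c·X^i·Y^j·Z^k in F becomes c·x^i·y^j·1^k = c·x^i·y^j.
Substituting Z = 1: F(X, Y, 1) = -x**2 - 2*x*y + 2*x + y**2 - 2*y + 1.
Note: deg(f) ≤ deg(F) = 2; strict inequality happens when F is divisible by Z (lost terms).


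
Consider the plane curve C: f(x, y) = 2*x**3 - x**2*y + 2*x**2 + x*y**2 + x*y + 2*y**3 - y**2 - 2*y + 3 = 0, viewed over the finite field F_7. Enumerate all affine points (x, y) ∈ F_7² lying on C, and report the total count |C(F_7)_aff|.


Affine F_7-points: {(0, 3), (1, 0), (1, 1), (1, 6), (3, 4), (4, 1), (5, 1)}; count = 7.

For each of the 49 pairs (x, y) ∈ F_7², evaluate f(x, y) mod 7. Record the zeros.
  x = 0: [0↦3, 1↦2, 2↦4, 3↦0, 4↦2, 5↦1, 6↦2]  zeros at y ∈ {3}
  x = 1: [0↦0, 1↦0, 2↦5, 3↦6, 4↦1, 5↦2, 6↦0]  zeros at y ∈ {0, 1, 6}
  x = 2: [0↦6, 1↦5, 2↦4, 3↦1, 4↦1, 5↦2, 6↦2]  zeros at y ∈ ∅
  x = 3: [0↦5, 1↦1, 2↦6, 3↦4, 4↦0, 5↦6, 6↦6]  zeros at y ∈ {4}
  x = 4: [0↦2, 1↦0, 2↦2, 3↦6, 4↦3, 5↦5, 6↦3]  zeros at y ∈ {1}
  x = 5: [0↦2, 1↦0, 2↦4, 3↦5, 4↦1, 5↦4, 6↦5]  zeros at y ∈ {1}
  x = 6: [0↦3, 1↦6, 2↦3, 3↦6, 4↦6, 5↦1, 6↦3]  zeros at y ∈ ∅
Collecting zeros: affine points = {(0, 3), (1, 0), (1, 1), (1, 6), (3, 4), (4, 1), (5, 1)}.
Total count |C(F_7)_aff| = 7.


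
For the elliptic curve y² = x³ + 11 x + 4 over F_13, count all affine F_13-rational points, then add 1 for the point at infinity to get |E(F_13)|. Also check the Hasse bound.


Affine points = {(0, 2), (0, 11), (1, 4), (1, 9), (3, 5), (3, 8), (6, 0), (9, 0), (10, 3), (10, 10), (11, 0)}; affine count = 11; |E(F_13)| = 12.

Discriminant check: Δ ∝ 4a³ + 27b² = 4·11³ + 27·4² = 4·1331 + 27·16 ≡ 10 (mod 13). Nonzero ⇒ E is nonsingular.
For each x ∈ F_13, compute rhs = x³ + 11·x + 4 mod 13, then count y ∈ F_13 with y² ≡ rhs.
  x = 0: rhs = 4, matching y values: 2, 11 (2 points).
  x = 1: rhs = 3, matching y values: 4, 9 (2 points).
  x = 2: rhs = 8, matching y values: none (0 points).
  x = 3: rhs = 12, matching y values: 5, 8 (2 points).
  x = 4: rhs = 8, matching y values: none (0 points).
  x = 5: rhs = 2, matching y values: none (0 points).
  x = 6: rhs = 0, matching y values: 0 (1 points).
  x = 7: rhs = 8, matching y values: none (0 points).
  x = 8: rhs = 6, matching y values: none (0 points).
  x = 9: rhs = 0, matching y values: 0 (1 points).
  x = 10: rhs = 9, matching y values: 3, 10 (2 points).
  x = 11: rhs = 0, matching y values: 0 (1 points).
  x = 12: rhs = 5, matching y values: none (0 points).
Total affine count: 11.
Full point count |E(F_13)| = 11 + 1 = 12.
Hasse bound: |12 − (13+1)| = |-2| = 2 ≤ 2√13 ≈ 7.2111 ✓.


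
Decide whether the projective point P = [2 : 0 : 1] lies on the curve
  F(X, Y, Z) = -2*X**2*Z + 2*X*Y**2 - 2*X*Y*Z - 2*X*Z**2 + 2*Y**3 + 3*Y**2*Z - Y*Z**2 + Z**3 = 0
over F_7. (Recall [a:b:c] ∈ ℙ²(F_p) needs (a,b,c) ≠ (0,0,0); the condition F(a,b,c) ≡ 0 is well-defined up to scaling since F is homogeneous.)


F(2,0,1) ≡ 3 (mod 7); P is NOT on the curve.

Evaluate F(2, 0, 1) term-by-term (mod 7).
  -2*X**2*Z ↦ -2·4·1·1 = -8
  2*X*Y**2 ↦ 2·2·0·1 = 0
  -2*X*Y*Z ↦ -2·2·0·1 = 0
  -2*X*Z**2 ↦ -2·2·1·1 = -4
  2*Y**3 ↦ 2·1·0·1 = 0
  3*Y**2*Z ↦ 3·1·0·1 = 0
  -Y*Z**2 ↦ -1·1·0·1 = 0
  Z**3 ↦ 1·1·1·1 = 1
Sum: F(2, 0, 1) = (-8) + (0) + (0) + (-4) + (0) + (0) + (0) + (1) = -11.
Reducing mod 7: -11 ≡ 3 (mod 7).
Since F(a, b, c) ≡ 3 ≠ 0 (mod 7), P does NOT lie on the curve.


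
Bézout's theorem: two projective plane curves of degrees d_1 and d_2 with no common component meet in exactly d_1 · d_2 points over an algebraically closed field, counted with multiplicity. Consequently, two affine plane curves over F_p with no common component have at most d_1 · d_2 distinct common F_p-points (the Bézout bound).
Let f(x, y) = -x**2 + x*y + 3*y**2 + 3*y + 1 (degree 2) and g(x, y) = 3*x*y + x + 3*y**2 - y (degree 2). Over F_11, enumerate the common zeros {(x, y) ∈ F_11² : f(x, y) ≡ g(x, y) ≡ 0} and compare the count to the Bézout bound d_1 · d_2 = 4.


Common zeros: {(1, 6)}; count = 1; Bézout bound = 4.

deg(f) = 2, deg(g) = 2, so Bézout bound = 4.
Scan x ∈ F_11. For each x, list the y ∈ F_11 with f(x, y) ≡ 0 and those with g(x, y) ≡ 0 (mod 11); the common zeros in that column are the intersection.
  x = 0: f ≡ 0 at y ∈ ∅; g ≡ 0 at y ∈ {0, 4}; common: ∅.
  x = 1: f ≡ 0 at y ∈ {0, 6}; g ≡ 0 at y ∈ {6, 8}; common: {6}.
  x = 2: f ≡ 0 at y ∈ ∅; g ≡ 0 at y ∈ {3, 10}; common: ∅.
  x = 3: f ≡ 0 at y ∈ {10}; g ≡ 0 at y ∈ ∅; common: ∅.
  x = 4: f ≡ 0 at y ∈ {2, 3}; g ≡ 0 at y ∈ ∅; common: ∅.
  x = 5: f ≡ 0 at y ∈ {6}; g ≡ 0 at y ∈ {1, 9}; common: ∅.
  x = 6: f ≡ 0 at y ∈ ∅; g ≡ 0 at y ∈ ∅; common: ∅.
  x = 7: f ≡ 0 at y ∈ {5, 10}; g ≡ 0 at y ∈ ∅; common: ∅.
  x = 8: f ≡ 0 at y ∈ ∅; g ≡ 0 at y ∈ {2, 5}; common: ∅.
  x = 9: f ≡ 0 at y ∈ {2, 5}; g ≡ 0 at y ∈ ∅; common: ∅.
  x = 10: f ≡ 0 at y ∈ {0, 3}; g ≡ 0 at y ∈ ∅; common: ∅.
Collecting: common zeros = {(1, 6)}, so the count is 1.
Comparison with the Bézout bound: 1 ≤ 4 = deg(f)·deg(g), as expected for curves with no common component (the affine F_11-count falls short of the bound because intersections may lie at infinity, over extension fields, or carry multiplicity).


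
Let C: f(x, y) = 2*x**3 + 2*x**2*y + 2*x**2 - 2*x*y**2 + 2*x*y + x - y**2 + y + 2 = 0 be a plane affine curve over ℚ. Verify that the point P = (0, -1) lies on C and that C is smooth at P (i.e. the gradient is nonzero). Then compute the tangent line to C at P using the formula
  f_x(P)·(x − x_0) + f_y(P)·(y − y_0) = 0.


Tangent line at P: -3*x + 3*y + 3 = 0.

Step 1: f(0, -1) = 0, so P lies on C.
Step 2: partial derivatives
  f_x(x, y) = 6*x**2 + 4*x*y + 4*x - 2*y**2 + 2*y + 1, f_y(x, y) = 2*x**2 - 4*x*y + 2*x - 2*y + 1.
  f_x(P) = -3, f_y(P) = 3 (gradient nonzero, so P is smooth).
Step 3: tangent line at P: -3·(x − 0) + 3·(y − -1) = 0.
Expanding: -3*x + 3*y + 3 = 0.


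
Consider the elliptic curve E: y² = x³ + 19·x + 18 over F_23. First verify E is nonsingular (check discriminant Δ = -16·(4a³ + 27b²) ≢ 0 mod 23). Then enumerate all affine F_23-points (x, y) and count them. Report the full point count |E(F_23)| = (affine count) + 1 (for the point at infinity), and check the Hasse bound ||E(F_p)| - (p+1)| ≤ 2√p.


Affine points = {(0, 8), (0, 15), (2, 8), (2, 15), (5, 10), (5, 13), (6, 7), (6, 16), (10, 9), (10, 14), (13, 1), (13, 22), (16, 5), (16, 18), (19, 4), (19, 19), (20, 7), (20, 16), (21, 8), (21, 15)}; affine count = 20; |E(F_23)| = 21.

Discriminant check: Δ ∝ 4a³ + 27b² = 4·19³ + 27·18² = 4·6859 + 27·324 ≡ 5 (mod 23). Nonzero ⇒ E is nonsingular.
For each x ∈ F_23, compute rhs = x³ + 19·x + 18 mod 23, then count y ∈ F_23 with y² ≡ rhs.
  x = 0: rhs = 18, matching y values: 8, 15 (2 points).
  x = 1: rhs = 15, matching y values: none (0 points).
  x = 2: rhs = 18, matching y values: 8, 15 (2 points).
  x = 3: rhs = 10, matching y values: none (0 points).
  x = 4: rhs = 20, matching y values: none (0 points).
  x = 5: rhs = 8, matching y values: 10, 13 (2 points).
  x = 6: rhs = 3, matching y values: 7, 16 (2 points).
  x = 7: rhs = 11, matching y values: none (0 points).
  x = 8: rhs = 15, matching y values: none (0 points).
  x = 9: rhs = 21, matching y values: none (0 points).
  x = 10: rhs = 12, matching y values: 9, 14 (2 points).
  x = 11: rhs = 17, matching y values: none (0 points).
  x = 12: rhs = 19, matching y values: none (0 points).
  x = 13: rhs = 1, matching y values: 1, 22 (2 points).
  x = 14: rhs = 15, matching y values: none (0 points).
  x = 15: rhs = 21, matching y values: none (0 points).
  x = 16: rhs = 2, matching y values: 5, 18 (2 points).
  x = 17: rhs = 10, matching y values: none (0 points).
  x = 18: rhs = 5, matching y values: none (0 points).
  x = 19: rhs = 16, matching y values: 4, 19 (2 points).
  x = 20: rhs = 3, matching y values: 7, 16 (2 points).
  x = 21: rhs = 18, matching y values: 8, 15 (2 points).
  x = 22: rhs = 21, matching y values: none (0 points).
Total affine count: 20.
Full point count |E(F_23)| = 20 + 1 = 21.
Hasse bound: |21 − (23+1)| = |-3| = 3 ≤ 2√23 ≈ 9.5917 ✓.


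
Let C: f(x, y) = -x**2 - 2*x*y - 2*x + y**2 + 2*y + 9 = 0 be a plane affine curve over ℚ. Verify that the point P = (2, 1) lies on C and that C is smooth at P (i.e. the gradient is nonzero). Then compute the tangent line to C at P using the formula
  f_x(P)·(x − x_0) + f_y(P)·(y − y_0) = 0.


Tangent line at P: 16 - 8*x = 0.

Step 1: f(2, 1) = 0, so P lies on C.
Step 2: partial derivatives
  f_x(x, y) = -2*x - 2*y - 2, f_y(x, y) = -2*x + 2*y + 2.
  f_x(P) = -8, f_y(P) = 0 (gradient nonzero, so P is smooth).
Step 3: tangent line at P: -8·(x − 2) + 0·(y − 1) = 0.
Expanding: 16 - 8*x = 0.


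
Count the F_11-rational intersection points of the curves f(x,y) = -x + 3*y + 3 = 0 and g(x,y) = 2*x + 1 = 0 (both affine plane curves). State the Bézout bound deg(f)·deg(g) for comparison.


Common zeros: {(5, 8)}; count = 1; Bézout bound = 1.

deg(f) = 1, deg(g) = 1, so Bézout bound = 1.
Scan x ∈ F_11. For each x, list the y ∈ F_11 with f(x, y) ≡ 0 and those with g(x, y) ≡ 0 (mod 11); the common zeros in that column are the intersection.
  x = 0: f ≡ 0 at y ∈ {10}; g ≡ 0 at y ∈ ∅; common: ∅.
  x = 1: f ≡ 0 at y ∈ {3}; g ≡ 0 at y ∈ ∅; common: ∅.
  x = 2: f ≡ 0 at y ∈ {7}; g ≡ 0 at y ∈ ∅; common: ∅.
  x = 3: f ≡ 0 at y ∈ {0}; g ≡ 0 at y ∈ ∅; common: ∅.
  x = 4: f ≡ 0 at y ∈ {4}; g ≡ 0 at y ∈ ∅; common: ∅.
  x = 5: f ≡ 0 at y ∈ {8}; g ≡ 0 at y ∈ {0, 1, 2, 3, 4, 5, 6, 7, 8, 9, 10}; common: {8}.
  x = 6: f ≡ 0 at y ∈ {1}; g ≡ 0 at y ∈ ∅; common: ∅.
  x = 7: f ≡ 0 at y ∈ {5}; g ≡ 0 at y ∈ ∅; common: ∅.
  x = 8: f ≡ 0 at y ∈ {9}; g ≡ 0 at y ∈ ∅; common: ∅.
  x = 9: f ≡ 0 at y ∈ {2}; g ≡ 0 at y ∈ ∅; common: ∅.
  x = 10: f ≡ 0 at y ∈ {6}; g ≡ 0 at y ∈ ∅; common: ∅.
Collecting: common zeros = {(5, 8)}, so the count is 1.
Comparison with the Bézout bound: 1 ≤ 1 = deg(f)·deg(g), as expected for curves with no common component (the bound is attained).


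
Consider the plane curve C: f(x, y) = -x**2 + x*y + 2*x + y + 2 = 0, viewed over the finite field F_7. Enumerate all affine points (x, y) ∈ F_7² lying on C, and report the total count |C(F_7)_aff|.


Affine F_7-points: {(0, 5), (1, 2), (2, 4), (3, 2), (4, 4), (5, 1)}; count = 6.

For each of the 49 pairs (x, y) ∈ F_7², evaluate f(x, y) mod 7. Record the zeros.
  x = 0: [0↦2, 1↦3, 2↦4, 3↦5, 4↦6, 5↦0, 6↦1]  zeros at y ∈ {5}
  x = 1: [0↦3, 1↦5, 2↦0, 3↦2, 4↦4, 5↦6, 6↦1]  zeros at y ∈ {2}
  x = 2: [0↦2, 1↦5, 2↦1, 3↦4, 4↦0, 5↦3, 6↦6]  zeros at y ∈ {4}
  x = 3: [0↦6, 1↦3, 2↦0, 3↦4, 4↦1, 5↦5, 6↦2]  zeros at y ∈ {2}
  x = 4: [0↦1, 1↦6, 2↦4, 3↦2, 4↦0, 5↦5, 6↦3]  zeros at y ∈ {4}
  x = 5: [0↦1, 1↦0, 2↦6, 3↦5, 4↦4, 5↦3, 6↦2]  zeros at y ∈ {1}
  x = 6: [0↦6, 1↦6, 2↦6, 3↦6, 4↦6, 5↦6, 6↦6]  zeros at y ∈ ∅
Collecting zeros: affine points = {(0, 5), (1, 2), (2, 4), (3, 2), (4, 4), (5, 1)}.
Total count |C(F_7)_aff| = 6.
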